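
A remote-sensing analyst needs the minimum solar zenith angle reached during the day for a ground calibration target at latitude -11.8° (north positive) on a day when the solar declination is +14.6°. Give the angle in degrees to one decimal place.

At local solar noon the hour angle is zero, so the zenith angle is |φ − δ| = |-11.8° − (14.6°)| = 26.4°.

26.4°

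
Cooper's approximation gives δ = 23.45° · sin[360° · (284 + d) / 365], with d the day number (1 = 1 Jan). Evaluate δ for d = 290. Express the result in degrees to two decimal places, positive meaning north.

-10.33°

360 × (284 + 290) / 365 = 566.137°; sin(566.137°) = -0.4405.
δ = 23.45 × -0.4405 = -10.330° ≈ -10.33°.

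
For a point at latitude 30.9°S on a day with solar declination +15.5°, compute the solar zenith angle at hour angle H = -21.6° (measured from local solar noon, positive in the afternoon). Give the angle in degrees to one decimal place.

With φ = -30.9°, δ = 15.5°, H = -21.60°: sin φ sin δ = -0.1372, cos φ cos δ cos H = 0.7688, so cos θ_z = 0.6316.
θ_z = arccos(0.6316) = 50.83°.

50.8°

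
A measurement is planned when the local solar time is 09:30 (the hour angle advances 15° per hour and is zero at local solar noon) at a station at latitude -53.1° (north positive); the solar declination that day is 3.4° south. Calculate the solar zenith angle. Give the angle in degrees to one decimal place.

Hour angle H = 15° × (9.5 − 12) = -37.50°.
With φ = -53.1°, δ = -3.4°, H = -37.50°: sin φ sin δ = 0.0474, cos φ cos δ cos H = 0.4755, so cos θ_z = 0.5229.
θ_z = arccos(0.5229) = 58.47°.

58.5°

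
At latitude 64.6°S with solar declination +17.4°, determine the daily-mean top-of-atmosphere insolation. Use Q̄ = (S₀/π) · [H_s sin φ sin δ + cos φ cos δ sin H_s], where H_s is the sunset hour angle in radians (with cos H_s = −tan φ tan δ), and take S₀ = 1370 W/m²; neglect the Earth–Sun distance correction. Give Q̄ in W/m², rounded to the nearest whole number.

cos H_s = −tan(-64.6°) · tan(17.4°) = 0.6600, so H_s = arccos(0.6600) = 48.70°. In radians, H_s = 0.8500.
H_s sin φ sin δ = 0.8500 × -0.9033 × 0.2990 = -0.2296.
cos φ cos δ sin H_s = 0.4289 × 0.9542 × 0.7513 = 0.3075.
Q̄ = (1370/π) × (-0.2296 + 0.3075) = 436.08 × 0.0779 = 33.97 W/m².

34 W/m²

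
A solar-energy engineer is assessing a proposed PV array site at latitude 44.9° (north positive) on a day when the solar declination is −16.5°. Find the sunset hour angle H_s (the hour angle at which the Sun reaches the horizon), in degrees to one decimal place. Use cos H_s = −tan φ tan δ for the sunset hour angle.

72.8°

−tan φ tan δ = −(0.9965)(-0.2962) = 0.2952; H_s = arccos(0.2952) = 72.83°.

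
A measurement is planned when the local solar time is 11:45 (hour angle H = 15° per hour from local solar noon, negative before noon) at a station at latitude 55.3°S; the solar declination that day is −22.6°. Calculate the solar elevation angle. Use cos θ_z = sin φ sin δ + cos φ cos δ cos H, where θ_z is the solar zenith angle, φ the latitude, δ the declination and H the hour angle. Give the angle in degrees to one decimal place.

57.2°

Hour angle H = 15° × (11.75 − 12) = -3.75°.
With φ = -55.3°, δ = -22.6°, H = -3.75°: sin φ sin δ = 0.3159, cos φ cos δ cos H = 0.5244, so cos θ_z = 0.8403.
θ_z = arccos(0.8403) = 32.83°, so the elevation is 90° − 32.83° = 57.17°.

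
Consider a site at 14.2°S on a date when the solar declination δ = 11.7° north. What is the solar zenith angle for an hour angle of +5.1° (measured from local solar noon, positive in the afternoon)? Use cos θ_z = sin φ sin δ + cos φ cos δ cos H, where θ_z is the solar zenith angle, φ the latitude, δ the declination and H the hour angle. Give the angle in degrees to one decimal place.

With φ = -14.2°, δ = 11.7°, H = 5.10°: sin φ sin δ = -0.0497, cos φ cos δ cos H = 0.9455, so cos θ_z = 0.8958.
θ_z = arccos(0.8958) = 26.39°.

26.4°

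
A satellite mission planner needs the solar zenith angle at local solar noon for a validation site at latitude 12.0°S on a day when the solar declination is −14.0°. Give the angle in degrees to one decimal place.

At local solar noon the hour angle is zero, so the zenith angle is |φ − δ| = |-12.0° − (-14.0°)| = 2.0°.

2.0°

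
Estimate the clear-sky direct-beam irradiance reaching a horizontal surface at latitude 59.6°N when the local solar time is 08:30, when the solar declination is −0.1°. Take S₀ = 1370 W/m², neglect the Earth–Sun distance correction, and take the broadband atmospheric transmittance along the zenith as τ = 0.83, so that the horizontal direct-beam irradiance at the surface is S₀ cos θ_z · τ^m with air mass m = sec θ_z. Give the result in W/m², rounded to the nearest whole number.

229 W/m²

Hour angle H = 15° × (8.5 − 12) = -52.50°.
cos θ_z = sin(59.6°) sin(-0.1°) + cos(59.6°) cos(-0.1°) cos(-52.50°) = -0.0015 + 0.3081 = 0.3066.
Air mass m = 1/cos θ_z = 1/0.3066 = 3.262; τ^m = 0.83^3.262 = 0.5445.
Surface direct beam = 1370 × 0.3066 × 0.5445 = 228.71 W/m².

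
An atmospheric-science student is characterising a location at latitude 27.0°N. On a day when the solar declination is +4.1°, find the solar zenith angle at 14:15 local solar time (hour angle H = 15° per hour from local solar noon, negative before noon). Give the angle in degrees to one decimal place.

39.5°

Hour angle H = 15° × (14.25 − 12) = 33.75°.
With φ = 27.0°, δ = 4.1°, H = 33.75°: sin φ sin δ = 0.0325, cos φ cos δ cos H = 0.7389, so cos θ_z = 0.7714.
θ_z = arccos(0.7714) = 39.52°.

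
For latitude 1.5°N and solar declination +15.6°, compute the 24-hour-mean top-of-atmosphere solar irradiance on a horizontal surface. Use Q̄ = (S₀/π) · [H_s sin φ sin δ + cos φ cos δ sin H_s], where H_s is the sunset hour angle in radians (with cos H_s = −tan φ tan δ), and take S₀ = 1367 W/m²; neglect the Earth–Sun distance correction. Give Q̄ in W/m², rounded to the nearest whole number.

424 W/m²

The sunset hour angle satisfies cos H_s = −tan φ tan δ = -0.0073, giving H_s = 90.42°. In radians, H_s = 1.5781.
H_s sin φ sin δ = 1.5781 × 0.0262 × 0.2689 = 0.0111.
cos φ cos δ sin H_s = 0.9997 × 0.9632 × 1.0000 = 0.9629.
Q̄ = (1367/π) × (0.0111 + 0.9629) = 435.13 × 0.9740 = 423.82 W/m².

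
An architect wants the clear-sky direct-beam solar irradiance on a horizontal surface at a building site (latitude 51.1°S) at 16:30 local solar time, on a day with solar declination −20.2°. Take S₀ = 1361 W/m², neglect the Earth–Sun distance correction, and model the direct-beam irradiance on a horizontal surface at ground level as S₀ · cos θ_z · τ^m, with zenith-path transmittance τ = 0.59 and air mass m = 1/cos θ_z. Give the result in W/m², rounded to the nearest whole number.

231 W/m²

Hour angle H = 15° × (16.5 − 12) = 67.50°.
cos θ_z = sin φ sin δ + cos φ cos δ cos H = (-0.7782)(-0.3453) + (0.6280)(0.9385)(0.3827) = 0.4943.
Air mass m = 1/cos θ_z = 1/0.4943 = 2.023; τ^m = 0.59^2.023 = 0.3439.
Surface direct beam = 1361 × 0.4943 × 0.3439 = 231.36 W/m².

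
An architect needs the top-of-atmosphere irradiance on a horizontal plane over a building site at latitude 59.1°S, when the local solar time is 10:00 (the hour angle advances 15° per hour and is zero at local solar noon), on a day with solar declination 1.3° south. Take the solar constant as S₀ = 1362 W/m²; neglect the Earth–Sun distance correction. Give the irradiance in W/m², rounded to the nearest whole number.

Hour angle H = 15° × (10 − 12) = -30.00°.
cos θ_z = sin(-59.1°) sin(-1.3°) + cos(-59.1°) cos(-1.3°) cos(-30.00°) = 0.0195 + 0.4446 = 0.4641.
Top-of-atmosphere irradiance = S₀ cos θ_z = 1362 × 0.4641 = 632.10 W/m².

632 W/m²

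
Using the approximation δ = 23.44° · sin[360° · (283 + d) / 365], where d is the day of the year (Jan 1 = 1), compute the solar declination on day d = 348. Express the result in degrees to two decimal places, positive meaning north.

-23.23°

360 × (283 + 348) / 365 = 622.356°; sin(622.356°) = -0.9911.
δ = 23.44 × -0.9911 = -23.231° ≈ -23.23°.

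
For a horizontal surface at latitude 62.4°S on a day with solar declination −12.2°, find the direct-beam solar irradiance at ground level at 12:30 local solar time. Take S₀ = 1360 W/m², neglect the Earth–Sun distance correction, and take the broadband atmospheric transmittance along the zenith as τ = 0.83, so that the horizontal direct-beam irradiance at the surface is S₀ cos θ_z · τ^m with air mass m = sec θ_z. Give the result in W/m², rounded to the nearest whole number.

Hour angle H = 15° × (12.5 − 12) = 7.50°.
With φ = -62.4°, δ = -12.2°, H = 7.50°: sin φ sin δ = 0.1873, cos φ cos δ cos H = 0.4490, so cos θ_z = 0.6363.
Air mass m = 1/cos θ_z = 1/0.6363 = 1.572; τ^m = 0.83^1.572 = 0.7461.
Surface direct beam = 1360 × 0.6363 × 0.7461 = 645.65 W/m².

646 W/m²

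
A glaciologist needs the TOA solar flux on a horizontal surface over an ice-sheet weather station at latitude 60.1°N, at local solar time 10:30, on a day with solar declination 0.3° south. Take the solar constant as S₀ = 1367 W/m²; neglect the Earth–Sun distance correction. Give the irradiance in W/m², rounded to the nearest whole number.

Hour angle H = 15° × (10.5 − 12) = -22.50°.
cos θ_z = sin(60.1°) sin(-0.3°) + cos(60.1°) cos(-0.3°) cos(-22.50°) = -0.0045 + 0.4605 = 0.4560.
Top-of-atmosphere irradiance = S₀ cos θ_z = 1367 × 0.4560 = 623.35 W/m².

623 W/m²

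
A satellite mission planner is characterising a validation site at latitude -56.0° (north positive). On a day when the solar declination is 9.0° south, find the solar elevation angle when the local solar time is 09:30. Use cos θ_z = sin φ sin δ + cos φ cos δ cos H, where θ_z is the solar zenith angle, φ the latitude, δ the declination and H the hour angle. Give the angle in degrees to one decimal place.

34.6°

Hour angle H = 15° × (9.5 − 12) = -37.50°.
With φ = -56.0°, δ = -9.0°, H = -37.50°: sin φ sin δ = 0.1297, cos φ cos δ cos H = 0.4382, so cos θ_z = 0.5679.
θ_z = arccos(0.5679) = 55.40°, so the elevation is 90° − 55.40° = 34.60°.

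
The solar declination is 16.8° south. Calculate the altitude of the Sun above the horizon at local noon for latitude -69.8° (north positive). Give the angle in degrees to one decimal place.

37.0°

At local solar noon the hour angle is zero, so the elevation is 90° − |φ − δ| = 90° − |-69.8° − (-16.8°)| = 90° − 53.0° = 37.0°.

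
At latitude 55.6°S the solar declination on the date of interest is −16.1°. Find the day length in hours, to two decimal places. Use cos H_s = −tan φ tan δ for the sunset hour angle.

cos H_s = −tan(-55.6°) · tan(-16.1°) = -0.4215, so H_s = arccos(-0.4215) = 114.93°.
Day length = 2 H_s / 15° h⁻¹ = 229.86° / 15 = 15.324 h.

15.32 hours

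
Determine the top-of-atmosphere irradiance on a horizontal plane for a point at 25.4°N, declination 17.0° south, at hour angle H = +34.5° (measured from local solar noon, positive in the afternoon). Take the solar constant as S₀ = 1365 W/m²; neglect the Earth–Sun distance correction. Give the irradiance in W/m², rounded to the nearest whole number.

801 W/m²

cos θ_z = sin φ sin δ + cos φ cos δ cos H = (0.4289)(-0.2924) + (0.9033)(0.9563)(0.8241) = 0.5865.
Top-of-atmosphere irradiance = S₀ cos θ_z = 1365 × 0.5865 = 800.57 W/m².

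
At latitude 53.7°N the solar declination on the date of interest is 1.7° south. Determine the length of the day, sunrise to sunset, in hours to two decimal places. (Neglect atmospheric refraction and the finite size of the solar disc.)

11.69 hours

The sunset hour angle satisfies cos H_s = −tan φ tan δ = 0.0404, giving H_s = 87.68°.
Day length = 2 H_s / 15° h⁻¹ = 175.36° / 15 = 11.691 h.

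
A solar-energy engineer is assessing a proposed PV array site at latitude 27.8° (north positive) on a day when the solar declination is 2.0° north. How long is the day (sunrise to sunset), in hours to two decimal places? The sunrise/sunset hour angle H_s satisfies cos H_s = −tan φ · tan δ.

−tan φ tan δ = −(0.5272)(0.0349) = -0.0184; H_s = arccos(-0.0184) = 91.05°.
Day length = 2 H_s / 15° h⁻¹ = 182.10° / 15 = 12.140 h.

12.14 hours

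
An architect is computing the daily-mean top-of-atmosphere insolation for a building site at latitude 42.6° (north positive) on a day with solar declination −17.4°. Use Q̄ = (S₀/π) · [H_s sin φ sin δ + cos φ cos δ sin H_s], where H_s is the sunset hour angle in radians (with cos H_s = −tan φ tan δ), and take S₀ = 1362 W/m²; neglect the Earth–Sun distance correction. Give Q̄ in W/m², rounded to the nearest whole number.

179 W/m²

The sunset hour angle satisfies cos H_s = −tan φ tan δ = 0.2882, giving H_s = 73.25°. In radians, H_s = 1.2785.
H_s sin φ sin δ = 1.2785 × 0.6769 × -0.2990 = -0.2588.
cos φ cos δ sin H_s = 0.7361 × 0.9542 × 0.9576 = 0.6726.
Q̄ = (1362/π) × (-0.2588 + 0.6726) = 433.54 × 0.4138 = 179.40 W/m².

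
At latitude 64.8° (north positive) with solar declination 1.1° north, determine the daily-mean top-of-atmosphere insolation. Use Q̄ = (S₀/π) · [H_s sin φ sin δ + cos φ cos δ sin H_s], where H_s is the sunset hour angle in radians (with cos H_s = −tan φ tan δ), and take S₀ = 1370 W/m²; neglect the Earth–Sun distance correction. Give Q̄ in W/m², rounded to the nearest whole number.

198 W/m²

cos H_s = −tan(64.8°) · tan(1.1°) = -0.0408, so H_s = arccos(-0.0408) = 92.34°. In radians, H_s = 1.6116.
H_s sin φ sin δ = 1.6116 × 0.9048 × 0.0192 = 0.0280.
cos φ cos δ sin H_s = 0.4258 × 0.9998 × 0.9992 = 0.4254.
Q̄ = (1370/π) × (0.0280 + 0.4254) = 436.08 × 0.4534 = 197.72 W/m².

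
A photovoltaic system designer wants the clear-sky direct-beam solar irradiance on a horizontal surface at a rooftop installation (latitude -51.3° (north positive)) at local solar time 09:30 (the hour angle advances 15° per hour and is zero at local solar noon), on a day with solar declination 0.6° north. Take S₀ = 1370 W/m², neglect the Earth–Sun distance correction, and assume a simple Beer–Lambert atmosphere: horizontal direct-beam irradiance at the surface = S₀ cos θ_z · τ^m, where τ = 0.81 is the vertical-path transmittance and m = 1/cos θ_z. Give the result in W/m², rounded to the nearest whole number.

Hour angle H = 15° × (9.5 − 12) = -37.50°.
With φ = -51.3°, δ = 0.6°, H = -37.50°: sin φ sin δ = -0.0082, cos φ cos δ cos H = 0.4960, so cos θ_z = 0.4878.
Air mass m = 1/cos θ_z = 1/0.4878 = 2.050; τ^m = 0.81^2.050 = 0.6492.
Surface direct beam = 1370 × 0.4878 × 0.6492 = 433.85 W/m².

434 W/m²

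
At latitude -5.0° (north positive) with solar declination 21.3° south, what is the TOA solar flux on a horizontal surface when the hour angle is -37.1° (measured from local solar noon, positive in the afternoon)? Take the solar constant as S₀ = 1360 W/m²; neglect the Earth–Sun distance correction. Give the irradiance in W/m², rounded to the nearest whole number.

1050 W/m²

With φ = -5.0°, δ = -21.3°, H = -37.10°: sin φ sin δ = 0.0317, cos φ cos δ cos H = 0.7403, so cos θ_z = 0.7720.
Top-of-atmosphere irradiance = S₀ cos θ_z = 1360 × 0.7720 = 1049.92 W/m².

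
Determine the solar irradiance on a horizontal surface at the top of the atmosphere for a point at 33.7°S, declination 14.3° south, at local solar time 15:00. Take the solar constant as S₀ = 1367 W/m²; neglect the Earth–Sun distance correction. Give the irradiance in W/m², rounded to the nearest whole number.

967 W/m²

Hour angle H = 15° × (15 − 12) = 45.00°.
cos θ_z = sin(-33.7°) sin(-14.3°) + cos(-33.7°) cos(-14.3°) cos(45.00°) = 0.1370 + 0.5701 = 0.7071.
Top-of-atmosphere irradiance = S₀ cos θ_z = 1367 × 0.7071 = 966.61 W/m².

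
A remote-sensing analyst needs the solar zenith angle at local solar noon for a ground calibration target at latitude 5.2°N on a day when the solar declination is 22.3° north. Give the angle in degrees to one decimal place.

17.1°

At local solar noon the hour angle is zero, so the zenith angle is |φ − δ| = |5.2° − (22.3°)| = 17.1°.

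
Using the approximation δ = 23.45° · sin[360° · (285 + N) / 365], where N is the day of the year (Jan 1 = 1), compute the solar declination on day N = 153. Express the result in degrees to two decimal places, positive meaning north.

360 × (285 + 153) / 365 = 432.000°; sin(432.000°) = 0.9511.
δ = 23.45 × 0.9511 = 22.303° ≈ +22.30°.

+22.30°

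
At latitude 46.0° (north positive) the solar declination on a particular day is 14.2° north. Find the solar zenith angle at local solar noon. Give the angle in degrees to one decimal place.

At local solar noon the hour angle is zero, so the zenith angle is |φ − δ| = |46.0° − (14.2°)| = 31.8°.

31.8°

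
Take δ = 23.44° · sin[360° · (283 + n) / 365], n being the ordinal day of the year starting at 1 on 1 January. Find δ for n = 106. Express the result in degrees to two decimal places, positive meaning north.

360 × (283 + 106) / 365 = 383.671°; sin(383.671°) = 0.4015.
δ = 23.44 × 0.4015 = 9.411° ≈ +9.41°.

+9.41°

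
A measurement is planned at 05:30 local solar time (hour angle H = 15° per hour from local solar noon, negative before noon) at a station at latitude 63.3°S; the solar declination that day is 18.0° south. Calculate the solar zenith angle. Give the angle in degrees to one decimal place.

77.3°

Hour angle H = 15° × (5.5 − 12) = -97.50°.
cos θ_z = sin φ sin δ + cos φ cos δ cos H = (-0.8934)(-0.3090) + (0.4493)(0.9511)(-0.1305) = 0.2203.
θ_z = arccos(0.2203) = 77.27°.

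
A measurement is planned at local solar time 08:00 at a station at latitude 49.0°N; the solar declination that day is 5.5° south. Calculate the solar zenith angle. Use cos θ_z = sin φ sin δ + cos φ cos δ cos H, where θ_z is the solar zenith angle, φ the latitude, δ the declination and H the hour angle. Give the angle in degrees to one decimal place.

75.3°

Hour angle H = 15° × (8 − 12) = -60.00°.
With φ = 49.0°, δ = -5.5°, H = -60.00°: sin φ sin δ = -0.0723, cos φ cos δ cos H = 0.3265, so cos θ_z = 0.2542.
θ_z = arccos(0.2542) = 75.27°.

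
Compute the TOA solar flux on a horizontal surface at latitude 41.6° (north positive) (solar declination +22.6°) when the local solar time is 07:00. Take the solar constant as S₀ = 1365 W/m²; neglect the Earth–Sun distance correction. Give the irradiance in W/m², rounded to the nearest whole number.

Hour angle H = 15° × (7 − 12) = -75.00°.
With φ = 41.6°, δ = 22.6°, H = -75.00°: sin φ sin δ = 0.2551, cos φ cos δ cos H = 0.1787, so cos θ_z = 0.4338.
Top-of-atmosphere irradiance = S₀ cos θ_z = 1365 × 0.4338 = 592.14 W/m².

592 W/m²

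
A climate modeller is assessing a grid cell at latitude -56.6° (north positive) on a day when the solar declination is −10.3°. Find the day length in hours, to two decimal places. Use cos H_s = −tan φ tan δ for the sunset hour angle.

14.13 hours

The sunset hour angle satisfies cos H_s = −tan φ tan δ = -0.2756, giving H_s = 106.00°.
Day length = 2 H_s / 15° h⁻¹ = 212.00° / 15 = 14.133 h.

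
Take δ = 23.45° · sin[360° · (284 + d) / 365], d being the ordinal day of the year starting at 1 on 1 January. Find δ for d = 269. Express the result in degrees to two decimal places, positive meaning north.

360 × (284 + 269) / 365 = 545.425°; sin(545.425°) = -0.0945.
δ = 23.45 × -0.0945 = -2.216° ≈ -2.22°.

-2.22°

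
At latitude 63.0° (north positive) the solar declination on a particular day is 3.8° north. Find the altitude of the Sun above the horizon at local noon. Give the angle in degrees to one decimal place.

At local solar noon the hour angle is zero, so the elevation is 90° − |φ − δ| = 90° − |63.0° − (3.8°)| = 90° − 59.2° = 30.8°.

30.8°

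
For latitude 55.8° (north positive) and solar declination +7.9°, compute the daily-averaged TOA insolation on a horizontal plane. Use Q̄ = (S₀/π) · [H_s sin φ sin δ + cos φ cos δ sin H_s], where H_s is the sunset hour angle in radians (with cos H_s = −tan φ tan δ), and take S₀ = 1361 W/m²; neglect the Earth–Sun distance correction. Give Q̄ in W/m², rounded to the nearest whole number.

324 W/m²

−tan φ tan δ = −(1.4715)(0.1388) = -0.2042; H_s = arccos(-0.2042) = 101.78°. In radians, H_s = 1.7764.
H_s sin φ sin δ = 1.7764 × 0.8271 × 0.1374 = 0.2019.
cos φ cos δ sin H_s = 0.5621 × 0.9905 × 0.9789 = 0.5450.
Q̄ = (1361/π) × (0.2019 + 0.5450) = 433.22 × 0.7469 = 323.57 W/m².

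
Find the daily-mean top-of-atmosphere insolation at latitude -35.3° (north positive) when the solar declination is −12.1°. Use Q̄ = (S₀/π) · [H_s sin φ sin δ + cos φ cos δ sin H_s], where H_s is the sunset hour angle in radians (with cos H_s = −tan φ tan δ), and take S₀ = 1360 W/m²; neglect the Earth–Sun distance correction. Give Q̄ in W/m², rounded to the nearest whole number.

−tan φ tan δ = −(-0.7080)(-0.2144) = -0.1518; H_s = arccos(-0.1518) = 98.73°. In radians, H_s = 1.7232.
H_s sin φ sin δ = 1.7232 × -0.5779 × -0.2096 = 0.2087.
cos φ cos δ sin H_s = 0.8161 × 0.9778 × 0.9884 = 0.7887.
Q̄ = (1360/π) × (0.2087 + 0.7887) = 432.90 × 0.9974 = 431.77 W/m².

432 W/m²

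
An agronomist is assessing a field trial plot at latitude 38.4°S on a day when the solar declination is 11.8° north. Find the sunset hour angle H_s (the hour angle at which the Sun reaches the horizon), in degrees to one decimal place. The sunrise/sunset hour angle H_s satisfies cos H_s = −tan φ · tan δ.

80.5°

cos H_s = −tan(-38.4°) · tan(11.8°) = 0.1656, so H_s = arccos(0.1656) = 80.47°.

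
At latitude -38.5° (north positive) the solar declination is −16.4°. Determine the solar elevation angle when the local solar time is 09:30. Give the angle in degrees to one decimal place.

50.5°

Hour angle H = 15° × (9.5 − 12) = -37.50°.
cos θ_z = sin(-38.5°) sin(-16.4°) + cos(-38.5°) cos(-16.4°) cos(-37.50°) = 0.1758 + 0.5956 = 0.7714.
θ_z = arccos(0.7714) = 39.52°, so the elevation is 90° − 39.52° = 50.48°.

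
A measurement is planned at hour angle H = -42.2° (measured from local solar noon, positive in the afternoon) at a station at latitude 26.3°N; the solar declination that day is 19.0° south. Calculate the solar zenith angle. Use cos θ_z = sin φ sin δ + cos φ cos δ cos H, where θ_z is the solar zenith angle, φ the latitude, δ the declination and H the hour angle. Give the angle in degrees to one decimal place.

cos θ_z = sin φ sin δ + cos φ cos δ cos H = (0.4431)(-0.3256) + (0.8965)(0.9455)(0.7408) = 0.4837.
θ_z = arccos(0.4837) = 61.07°.

61.1°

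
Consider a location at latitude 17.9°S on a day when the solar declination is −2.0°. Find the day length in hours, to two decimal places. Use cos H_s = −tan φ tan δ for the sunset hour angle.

−tan φ tan δ = −(-0.3230)(-0.0349) = -0.0113; H_s = arccos(-0.0113) = 90.65°.
Day length = 2 H_s / 15° h⁻¹ = 181.30° / 15 = 12.087 h.

12.09 hours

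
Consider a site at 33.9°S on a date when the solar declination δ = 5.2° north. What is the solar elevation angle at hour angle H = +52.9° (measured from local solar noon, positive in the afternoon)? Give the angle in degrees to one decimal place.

cos θ_z = sin φ sin δ + cos φ cos δ cos H = (-0.5577)(0.0906) + (0.8300)(0.9959)(0.6032) = 0.4481.
θ_z = arccos(0.4481) = 63.38°, so the elevation is 90° − 63.38° = 26.62°.

26.6°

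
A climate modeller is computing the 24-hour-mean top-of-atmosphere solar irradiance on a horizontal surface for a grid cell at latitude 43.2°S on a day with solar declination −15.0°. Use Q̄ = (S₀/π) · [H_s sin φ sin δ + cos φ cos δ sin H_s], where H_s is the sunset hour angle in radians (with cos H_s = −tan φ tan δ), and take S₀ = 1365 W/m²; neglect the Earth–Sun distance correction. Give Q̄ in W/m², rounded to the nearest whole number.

437 W/m²

−tan φ tan δ = −(-0.9391)(-0.2679) = -0.2516; H_s = arccos(-0.2516) = 104.57°. In radians, H_s = 1.8251.
H_s sin φ sin δ = 1.8251 × -0.6845 × -0.2588 = 0.3233.
cos φ cos δ sin H_s = 0.7290 × 0.9659 × 0.9678 = 0.6815.
Q̄ = (1365/π) × (0.3233 + 0.6815) = 434.49 × 1.0048 = 436.58 W/m².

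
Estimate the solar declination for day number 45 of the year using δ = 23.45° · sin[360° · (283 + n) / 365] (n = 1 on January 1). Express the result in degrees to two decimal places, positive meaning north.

-13.95°

360 × (283 + 45) / 365 = 323.507°; sin(323.507°) = -0.5947.
δ = 23.45 × -0.5947 = -13.946° ≈ -13.95°.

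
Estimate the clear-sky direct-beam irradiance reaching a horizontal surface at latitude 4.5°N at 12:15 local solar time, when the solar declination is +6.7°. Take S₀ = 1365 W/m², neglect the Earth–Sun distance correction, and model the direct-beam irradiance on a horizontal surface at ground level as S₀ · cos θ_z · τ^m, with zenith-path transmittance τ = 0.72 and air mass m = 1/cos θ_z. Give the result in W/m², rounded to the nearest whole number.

979 W/m²

Hour angle H = 15° × (12.25 − 12) = 3.75°.
With φ = 4.5°, δ = 6.7°, H = 3.75°: sin φ sin δ = 0.0092, cos φ cos δ cos H = 0.9880, so cos θ_z = 0.9972.
Air mass m = 1/cos θ_z = 1/0.9972 = 1.003; τ^m = 0.72^1.003 = 0.7193.
Surface direct beam = 1365 × 0.9972 × 0.7193 = 979.10 W/m².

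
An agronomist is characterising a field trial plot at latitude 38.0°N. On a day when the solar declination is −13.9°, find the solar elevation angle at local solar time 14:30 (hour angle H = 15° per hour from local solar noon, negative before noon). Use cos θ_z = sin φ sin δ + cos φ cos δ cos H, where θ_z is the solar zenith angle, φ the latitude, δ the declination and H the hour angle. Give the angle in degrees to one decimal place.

Hour angle H = 15° × (14.5 − 12) = 37.50°.
cos θ_z = sin(38.0°) sin(-13.9°) + cos(38.0°) cos(-13.9°) cos(37.50°) = -0.1479 + 0.6069 = 0.4590.
θ_z = arccos(0.4590) = 62.68°, so the elevation is 90° − 62.68° = 27.32°.

27.3°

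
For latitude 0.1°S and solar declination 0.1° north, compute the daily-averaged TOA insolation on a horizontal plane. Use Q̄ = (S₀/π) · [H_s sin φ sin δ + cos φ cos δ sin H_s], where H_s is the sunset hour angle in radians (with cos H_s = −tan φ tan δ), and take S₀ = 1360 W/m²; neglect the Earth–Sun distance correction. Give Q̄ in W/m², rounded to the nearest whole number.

433 W/m²

cos H_s = −tan(-0.1°) · tan(0.1°) = 0.0000, so H_s = arccos(0.0000) = 90.00°. In radians, H_s = 1.5708.
H_s sin φ sin δ = 1.5708 × -0.0017 × 0.0017 = 0.0000.
cos φ cos δ sin H_s = 1.0000 × 1.0000 × 1.0000 = 1.0000.
Q̄ = (1360/π) × (0.0000 + 1.0000) = 432.90 × 1.0000 = 432.90 W/m².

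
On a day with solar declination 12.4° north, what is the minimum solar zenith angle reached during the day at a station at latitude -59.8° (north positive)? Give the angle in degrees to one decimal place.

At local solar noon the hour angle is zero, so the zenith angle is |φ − δ| = |-59.8° − (12.4°)| = 72.2°.

72.2°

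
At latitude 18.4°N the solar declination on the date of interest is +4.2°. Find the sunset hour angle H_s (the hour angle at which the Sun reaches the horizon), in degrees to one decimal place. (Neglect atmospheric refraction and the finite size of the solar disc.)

91.4°

cos H_s = −tan(18.4°) · tan(4.2°) = -0.0244, so H_s = arccos(-0.0244) = 91.40°.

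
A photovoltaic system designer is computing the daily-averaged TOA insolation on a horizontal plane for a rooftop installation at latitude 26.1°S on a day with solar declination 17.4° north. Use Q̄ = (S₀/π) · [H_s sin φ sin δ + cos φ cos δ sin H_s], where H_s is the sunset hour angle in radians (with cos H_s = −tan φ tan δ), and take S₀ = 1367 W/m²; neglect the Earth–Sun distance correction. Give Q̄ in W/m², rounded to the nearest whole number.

287 W/m²

−tan φ tan δ = −(-0.4899)(0.3134) = 0.1535; H_s = arccos(0.1535) = 81.17°. In radians, H_s = 1.4167.
H_s sin φ sin δ = 1.4167 × -0.4399 × 0.2990 = -0.1863.
cos φ cos δ sin H_s = 0.8980 × 0.9542 × 0.9882 = 0.8468.
Q̄ = (1367/π) × (-0.1863 + 0.8468) = 435.13 × 0.6605 = 287.40 W/m².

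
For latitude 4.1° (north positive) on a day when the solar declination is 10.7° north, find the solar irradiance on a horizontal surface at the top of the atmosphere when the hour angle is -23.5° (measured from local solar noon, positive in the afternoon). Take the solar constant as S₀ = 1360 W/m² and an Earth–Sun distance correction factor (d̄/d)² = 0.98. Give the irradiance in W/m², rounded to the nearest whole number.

1216 W/m²

cos θ_z = sin φ sin δ + cos φ cos δ cos H = (0.0715)(0.1857) + (0.9974)(0.9826)(0.9171) = 0.9121.
Top-of-atmosphere irradiance = S₀ (d̄/d)² cos θ_z = 1360 × 0.98 × 0.9121 = 1215.65 W/m².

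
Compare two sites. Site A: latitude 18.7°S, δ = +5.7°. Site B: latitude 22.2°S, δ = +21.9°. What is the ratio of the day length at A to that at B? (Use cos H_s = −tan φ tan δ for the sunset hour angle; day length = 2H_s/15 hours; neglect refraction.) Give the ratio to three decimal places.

1.093

A: H_s = arccos(−tan -18.7° · tan 5.7°) = 88.06°, so 2H_s/15 = 11.7413 h.
B: H_s = arccos(−tan -22.2° · tan 21.9°) = 80.56°, so 2H_s/15 = 10.7413 h.
Ratio A/B = 11.7413 / 10.7413 = 1.0931.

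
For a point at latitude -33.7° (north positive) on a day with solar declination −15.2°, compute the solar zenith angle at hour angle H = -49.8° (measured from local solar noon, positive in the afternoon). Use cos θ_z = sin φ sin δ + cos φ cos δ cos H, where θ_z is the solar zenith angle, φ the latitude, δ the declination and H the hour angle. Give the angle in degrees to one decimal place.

48.4°

cos θ_z = sin φ sin δ + cos φ cos δ cos H = (-0.5548)(-0.2622) + (0.8320)(0.9650)(0.6455) = 0.6637.
θ_z = arccos(0.6637) = 48.42°.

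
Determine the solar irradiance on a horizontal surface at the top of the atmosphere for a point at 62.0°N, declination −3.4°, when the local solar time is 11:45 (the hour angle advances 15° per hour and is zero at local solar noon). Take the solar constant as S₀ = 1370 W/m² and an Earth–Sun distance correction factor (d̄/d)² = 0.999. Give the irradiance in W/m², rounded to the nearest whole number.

Hour angle H = 15° × (11.75 − 12) = -3.75°.
cos θ_z = sin φ sin δ + cos φ cos δ cos H = (0.8829)(-0.0593) + (0.4695)(0.9982)(0.9979) = 0.4153.
Top-of-atmosphere irradiance = S₀ (d̄/d)² cos θ_z = 1370 × 0.999 × 0.4153 = 568.39 W/m².

568 W/m²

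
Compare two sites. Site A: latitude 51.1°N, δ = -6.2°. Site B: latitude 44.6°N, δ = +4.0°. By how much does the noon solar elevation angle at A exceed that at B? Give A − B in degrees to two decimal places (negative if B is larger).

A: 90° − |51.1 − (-6.2)| = 32.70°.
B: 90° − |44.6 − (4.0)| = 49.40°.
A − B = 32.70 − 49.40 = -16.70°.

-16.70°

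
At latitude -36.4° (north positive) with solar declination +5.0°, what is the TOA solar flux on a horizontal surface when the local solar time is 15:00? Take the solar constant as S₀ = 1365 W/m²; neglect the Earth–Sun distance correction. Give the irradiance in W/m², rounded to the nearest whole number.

Hour angle H = 15° × (15 − 12) = 45.00°.
With φ = -36.4°, δ = 5.0°, H = 45.00°: sin φ sin δ = -0.0517, cos φ cos δ cos H = 0.5670, so cos θ_z = 0.5153.
Top-of-atmosphere irradiance = S₀ cos θ_z = 1365 × 0.5153 = 703.38 W/m².

703 W/m²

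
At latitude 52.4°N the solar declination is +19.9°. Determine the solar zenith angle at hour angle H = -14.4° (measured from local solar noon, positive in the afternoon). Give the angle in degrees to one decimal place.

34.4°

cos θ_z = sin φ sin δ + cos φ cos δ cos H = (0.7923)(0.3404) + (0.6101)(0.9403)(0.9686) = 0.8254.
θ_z = arccos(0.8254) = 34.37°.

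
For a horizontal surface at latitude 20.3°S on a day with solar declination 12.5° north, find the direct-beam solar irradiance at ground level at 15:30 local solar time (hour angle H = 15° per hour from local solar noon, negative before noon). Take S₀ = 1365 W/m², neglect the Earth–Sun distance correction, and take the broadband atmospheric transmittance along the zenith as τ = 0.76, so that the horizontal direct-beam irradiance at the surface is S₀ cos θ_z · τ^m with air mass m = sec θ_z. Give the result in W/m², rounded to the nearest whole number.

Hour angle H = 15° × (15.5 − 12) = 52.50°.
cos θ_z = sin(-20.3°) sin(12.5°) + cos(-20.3°) cos(12.5°) cos(52.50°) = -0.0751 + 0.5574 = 0.4823.
Air mass m = 1/cos θ_z = 1/0.4823 = 2.073; τ^m = 0.76^2.073 = 0.5661.
Surface direct beam = 1365 × 0.4823 × 0.5661 = 372.69 W/m².

373 W/m²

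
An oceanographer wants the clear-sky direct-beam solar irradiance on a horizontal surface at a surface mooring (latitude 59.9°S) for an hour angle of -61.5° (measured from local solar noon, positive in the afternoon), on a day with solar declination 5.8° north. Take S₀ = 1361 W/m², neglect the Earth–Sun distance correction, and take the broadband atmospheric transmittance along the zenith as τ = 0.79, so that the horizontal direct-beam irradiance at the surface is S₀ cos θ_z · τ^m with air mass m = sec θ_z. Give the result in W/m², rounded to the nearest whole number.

43 W/m²

cos θ_z = sin φ sin δ + cos φ cos δ cos H = (-0.8652)(0.1011) + (0.5015)(0.9949)(0.4772) = 0.1506.
Air mass m = 1/cos θ_z = 1/0.1506 = 6.640; τ^m = 0.79^6.640 = 0.2090.
Surface direct beam = 1361 × 0.1506 × 0.2090 = 42.84 W/m².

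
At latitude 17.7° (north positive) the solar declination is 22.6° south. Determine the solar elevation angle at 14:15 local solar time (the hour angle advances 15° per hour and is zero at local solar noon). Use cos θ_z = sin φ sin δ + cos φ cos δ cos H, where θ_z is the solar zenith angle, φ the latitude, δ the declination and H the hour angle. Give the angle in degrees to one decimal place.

Hour angle H = 15° × (14.25 − 12) = 33.75°.
With φ = 17.7°, δ = -22.6°, H = 33.75°: sin φ sin δ = -0.1168, cos φ cos δ cos H = 0.7313, so cos θ_z = 0.6145.
θ_z = arccos(0.6145) = 52.08°, so the elevation is 90° − 52.08° = 37.92°.

37.9°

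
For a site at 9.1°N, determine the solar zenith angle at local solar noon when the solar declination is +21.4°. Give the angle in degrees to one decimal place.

At local solar noon the hour angle is zero, so the zenith angle is |φ − δ| = |9.1° − (21.4°)| = 12.3°.

12.3°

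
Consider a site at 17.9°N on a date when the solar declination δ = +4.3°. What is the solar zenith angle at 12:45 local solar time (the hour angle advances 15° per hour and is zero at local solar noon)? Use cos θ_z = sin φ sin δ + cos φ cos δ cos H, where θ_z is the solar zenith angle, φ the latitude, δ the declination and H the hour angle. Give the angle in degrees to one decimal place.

17.5°

Hour angle H = 15° × (12.75 − 12) = 11.25°.
cos θ_z = sin φ sin δ + cos φ cos δ cos H = (0.3074)(0.0750) + (0.9516)(0.9972)(0.9808) = 0.9538.
θ_z = arccos(0.9538) = 17.48°.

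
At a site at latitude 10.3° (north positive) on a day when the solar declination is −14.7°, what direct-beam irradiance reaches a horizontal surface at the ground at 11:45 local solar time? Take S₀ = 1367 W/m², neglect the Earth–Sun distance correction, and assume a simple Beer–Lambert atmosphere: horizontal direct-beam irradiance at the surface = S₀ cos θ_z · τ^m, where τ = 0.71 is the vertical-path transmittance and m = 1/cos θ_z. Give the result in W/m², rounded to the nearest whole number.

846 W/m²

Hour angle H = 15° × (11.75 − 12) = -3.75°.
cos θ_z = sin φ sin δ + cos φ cos δ cos H = (0.1788)(-0.2538) + (0.9839)(0.9673)(0.9979) = 0.9043.
Air mass m = 1/cos θ_z = 1/0.9043 = 1.106; τ^m = 0.71^1.106 = 0.6847.
Surface direct beam = 1367 × 0.9043 × 0.6847 = 846.41 W/m².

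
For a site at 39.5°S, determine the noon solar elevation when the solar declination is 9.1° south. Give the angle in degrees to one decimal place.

At local solar noon the hour angle is zero, so the elevation is 90° − |φ − δ| = 90° − |-39.5° − (-9.1°)| = 90° − 30.4° = 59.6°.

59.6°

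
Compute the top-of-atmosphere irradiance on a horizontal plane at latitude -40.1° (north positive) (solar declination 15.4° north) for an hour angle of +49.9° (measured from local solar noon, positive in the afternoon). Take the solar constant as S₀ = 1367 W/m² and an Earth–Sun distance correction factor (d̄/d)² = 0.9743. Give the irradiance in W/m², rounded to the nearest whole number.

405 W/m²

cos θ_z = sin(-40.1°) sin(15.4°) + cos(-40.1°) cos(15.4°) cos(49.90°) = -0.1711 + 0.4750 = 0.3039.
Top-of-atmosphere irradiance = S₀ (d̄/d)² cos θ_z = 1367 × 0.9743 × 0.3039 = 404.75 W/m².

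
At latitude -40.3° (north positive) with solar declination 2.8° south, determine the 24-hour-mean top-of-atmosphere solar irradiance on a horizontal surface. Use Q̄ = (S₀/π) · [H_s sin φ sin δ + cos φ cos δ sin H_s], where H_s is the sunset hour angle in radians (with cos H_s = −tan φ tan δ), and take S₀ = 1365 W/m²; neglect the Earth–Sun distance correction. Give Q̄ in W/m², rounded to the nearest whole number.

−tan φ tan δ = −(-0.8481)(-0.0489) = -0.0415; H_s = arccos(-0.0415) = 92.38°. In radians, H_s = 1.6123.
H_s sin φ sin δ = 1.6123 × -0.6468 × -0.0488 = 0.0509.
cos φ cos δ sin H_s = 0.7627 × 0.9988 × 0.9991 = 0.7611.
Q̄ = (1365/π) × (0.0509 + 0.7611) = 434.49 × 0.8120 = 352.81 W/m².

353 W/m²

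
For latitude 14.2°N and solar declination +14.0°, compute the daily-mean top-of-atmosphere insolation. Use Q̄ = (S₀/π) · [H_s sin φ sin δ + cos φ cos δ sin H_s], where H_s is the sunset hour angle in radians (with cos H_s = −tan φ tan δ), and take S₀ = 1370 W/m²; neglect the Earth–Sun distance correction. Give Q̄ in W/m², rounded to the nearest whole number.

452 W/m²

The sunset hour angle satisfies cos H_s = −tan φ tan δ = -0.0631, giving H_s = 93.62°. In radians, H_s = 1.6340.
H_s sin φ sin δ = 1.6340 × 0.2453 × 0.2419 = 0.0970.
cos φ cos δ sin H_s = 0.9694 × 0.9703 × 0.9980 = 0.9387.
Q̄ = (1370/π) × (0.0970 + 0.9387) = 436.08 × 1.0357 = 451.65 W/m².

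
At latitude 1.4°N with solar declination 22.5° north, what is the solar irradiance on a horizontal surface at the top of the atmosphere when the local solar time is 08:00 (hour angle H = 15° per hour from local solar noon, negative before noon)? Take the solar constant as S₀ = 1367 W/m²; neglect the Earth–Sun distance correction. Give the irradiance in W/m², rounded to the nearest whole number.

644 W/m²

Hour angle H = 15° × (8 − 12) = -60.00°.
cos θ_z = sin φ sin δ + cos φ cos δ cos H = (0.0244)(0.3827) + (0.9997)(0.9239)(0.5000) = 0.4711.
Top-of-atmosphere irradiance = S₀ cos θ_z = 1367 × 0.4711 = 643.99 W/m².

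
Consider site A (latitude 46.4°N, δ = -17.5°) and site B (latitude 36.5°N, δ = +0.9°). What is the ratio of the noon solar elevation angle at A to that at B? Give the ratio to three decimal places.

A: 90° − |46.4 − (-17.5)| = 26.10°.
B: 90° − |36.5 − (0.9)| = 54.40°.
Ratio A/B = 26.1000 / 54.4000 = 0.4798.

0.480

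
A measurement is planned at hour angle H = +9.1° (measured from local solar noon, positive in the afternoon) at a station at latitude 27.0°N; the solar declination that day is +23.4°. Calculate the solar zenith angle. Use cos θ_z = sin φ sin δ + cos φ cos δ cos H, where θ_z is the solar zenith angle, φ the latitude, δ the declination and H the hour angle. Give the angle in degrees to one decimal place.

cos θ_z = sin(27.0°) sin(23.4°) + cos(27.0°) cos(23.4°) cos(9.10°) = 0.1803 + 0.8074 = 0.9877.
θ_z = arccos(0.9877) = 9.00°.

9.0°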